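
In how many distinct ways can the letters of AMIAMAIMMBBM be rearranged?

Letters (A:3, B:2, I:2, M:5). Total letters: 12.
Permutations = 12!/(5! x 3! x 2! x 2!).

Final answer: 166320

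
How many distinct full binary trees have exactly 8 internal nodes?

The structures are counted by the Catalan number C_n. Here n = 8.
C_n = C(2n,n) - C(2n,n+1), so C_{8} = C(16,8) - C(16,9) = 12870 - 11440.

Final answer: C_{8} = 1430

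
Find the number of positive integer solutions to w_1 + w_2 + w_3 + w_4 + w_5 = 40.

Substitute w'_i = w_i - 1 (so w'_i >= 0). Then sum w'_i = 40 - 5 = 35.
Stars and bars: C(35+5-1, 5-1) = C(39,4).

Final answer: C(39,4) = 82251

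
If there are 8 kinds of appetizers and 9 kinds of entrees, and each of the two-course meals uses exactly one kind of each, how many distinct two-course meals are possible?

By the multiplication principle: 8 x 9.

Final answer: 72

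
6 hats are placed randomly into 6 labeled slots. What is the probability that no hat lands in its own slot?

Use the recurrence D(n) = (n-1)(D(n-1) + D(n-2)) with D(0)=1, D(1)=0.
Building up: D(2)=1, D(3)=2, D(4)=9, D(5)=44, D(6)=265.
Total arrangements: 6! = 720.
Probability = D(6)/6! = 53/144.

Final answer: D(6)/6! = 265/720 = 0.368056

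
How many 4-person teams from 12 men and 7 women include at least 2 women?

Sum over valid woman counts:
C(7,2)C(12,2) = 1386
C(7,3)C(12,1) = 420
C(7,4)C(12,0) = 35
Total: 1386 + 420 + 35.

Final answer: 1841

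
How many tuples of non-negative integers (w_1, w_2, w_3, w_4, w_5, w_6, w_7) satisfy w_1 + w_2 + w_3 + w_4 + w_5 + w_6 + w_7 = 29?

Stars and bars with 29 stars and 6 bars:
C(29+7-1, 7-1) = C(35,6).

Final answer: C(35,6) = 1623160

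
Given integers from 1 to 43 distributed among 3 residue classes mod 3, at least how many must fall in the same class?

By pigeonhole with 43 objects and 3 categories: ceiling(43/3).

Final answer: 15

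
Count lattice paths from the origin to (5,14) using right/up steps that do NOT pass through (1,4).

Total paths to (5,14): C(19,14) = 11628.
Paths through (1,4): C(5,4) x C(14,10) = 5005.
Avoiding (1,4): 11628 - 5005.

Final answer: 6623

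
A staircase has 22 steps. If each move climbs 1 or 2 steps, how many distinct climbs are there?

Condition on the final move: it is a 1-step (f(n-1) ways to get there) or a 2-step (f(n-2) ways), so f(n) = f(n-1) + f(n-2), with f(1)=1, f(2)=2.
Iterating the recurrence: f(1)=1, f(2)=2, f(3)=3, f(4)=5, f(5)=8, f(6)=13, f(7)=21, f(8)=34, f(9)=55, f(10)=89, f(11)=144, f(12)=233, f(13)=377, f(14)=610, f(15)=987, f(16)=1597, f(17)=2584, f(18)=4181, f(19)=6765, f(20)=10946, f(21)=17711, f(22)=28657.

Final answer: 28657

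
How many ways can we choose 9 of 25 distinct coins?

C(25,9) = 25!/(9! x 16!).

Final answer: \binom{25}{9} = 2042975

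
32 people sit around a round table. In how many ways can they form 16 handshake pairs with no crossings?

The structures are counted by the Catalan number C_n. Here n = 32/2 = 16.
C_n = C(2n,n)/(n+1), so C_{16} = C(32,16)/17 = 601080390/17.

Final answer: C_{16} = 35357670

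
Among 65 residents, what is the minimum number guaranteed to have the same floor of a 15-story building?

There are 15 possible values for floor of a 15-story building. With 65 residents and 15 categories, by pigeonhole: ceiling(65/15).

Final answer: 5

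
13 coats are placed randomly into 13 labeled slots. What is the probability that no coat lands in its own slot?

D(n) = (n-1)(D(n-1) + D(n-2)), D(0)=1, D(1)=0.
Building up: D(2)=1, D(3)=2, D(4)=9, D(5)=44, D(6)=265, D(7)=1854, D(8)=14833, D(9)=133496, D(10)=1334961, D(11)=14684570, D(12)=176214841, D(13)=2290792932.
Total arrangements: 13! = 6227020800.
Probability = D(13)/13! = 63633137/172972800.

Final answer: D(13)/13! = 2290792932/6227020800 = 0.367879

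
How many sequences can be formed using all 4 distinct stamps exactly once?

The number of ways to arrange 4 distinct objects is 4!.

Final answer: 4! = 24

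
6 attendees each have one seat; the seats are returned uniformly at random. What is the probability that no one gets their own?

Use the recurrence D(n) = (n-1)(D(n-1) + D(n-2)) with D(0)=1, D(1)=0.
Building up: D(2)=1, D(3)=2, D(4)=9, D(5)=44, D(6)=265.
Total arrangements: 6! = 720.
Probability = D(6)/6! = 53/144.

Final answer: D(6)/6! = 265/720 = 0.368056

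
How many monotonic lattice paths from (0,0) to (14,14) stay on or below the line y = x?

Total monotonic paths to (14,14): C(28,14) = 40116600.
Reflecting each bad path at its first crossing gives a bijection with paths to (13,15): C(28,15) = 37442160.
Valid Dyck paths: 40116600 - 37442160.
(Check: C(28,14) - C(28,15) = C(28,14)/15, the Catalan number C_{14}.)

Final answer: C_{14} = 2674440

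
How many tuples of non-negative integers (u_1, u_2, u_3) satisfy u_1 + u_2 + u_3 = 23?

Stars and bars with 23 stars and 2 bars:
C(23+3-1, 3-1) = C(25,2).

Final answer: C(25,2) = 300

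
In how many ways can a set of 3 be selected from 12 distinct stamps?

C(12,3) = 12!/(3! x 9!).

Final answer: \binom{12}{3} = 220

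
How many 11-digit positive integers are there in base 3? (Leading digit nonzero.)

These are the integers in [3^10, 3^11), so the count is 3^11 - 3^10 = 2 x 3^10.

Final answer: 118098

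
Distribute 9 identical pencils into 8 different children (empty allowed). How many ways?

Stars and bars: C(n+k-1, k-1) = C(16,7).

Final answer: C(16,7) = 11440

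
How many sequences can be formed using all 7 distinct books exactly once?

The number of ways to arrange 7 distinct objects is 7!.

Final answer: 7! = 5040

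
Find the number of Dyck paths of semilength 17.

Total monotonic paths to (17,17): C(34,17) = 2333606220.
A path is bad iff it touches y = x + 1; reflecting its initial segment maps bad paths bijectively onto all paths to (16,18), of which there are C(34,18) = 2203961430.
Valid Dyck paths: 2333606220 - 2203961430.
(Equivalently, C_{17} = C(34,17)/18 = 2333606220/18.)

Final answer: C_{17} = 129644790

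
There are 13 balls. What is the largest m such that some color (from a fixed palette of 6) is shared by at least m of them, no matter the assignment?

There are 6 possible values for color (from a fixed palette of 6). With 13 balls and 6 categories, by pigeonhole: ceiling(13/6).

Final answer: 3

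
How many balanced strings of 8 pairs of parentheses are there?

This is a standard Catalan-number count: the answer is C_n. Here n = 8 (pairs).
C_n = C(2n,n) - C(2n,n+1), so C_{8} = C(16,8) - C(16,9) = 12870 - 11440.

Final answer: C_{8} = 1430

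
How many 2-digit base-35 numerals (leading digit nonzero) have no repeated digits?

The leading digit has 34 choices (anything but zero); the next has 34 (anything but the first), then 33, and so on, one fewer each time.
Total: 34 x 34.

Final answer: 1156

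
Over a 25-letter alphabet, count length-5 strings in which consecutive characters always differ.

First character: 25 choices. Each subsequent: 24 choices (must differ from the previous one).
Total: 25 x 24^4.

Final answer: 25 x 24^{4} = 8294400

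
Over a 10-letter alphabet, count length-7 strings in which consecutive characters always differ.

Let g(n) count such strings. g(1) = 10, and each valid string of length n-1 extends in 9 ways (any symbol but the last), so g(n) = 9 g(n-1).
Total: g(7) = 10 x 9^6.

Final answer: 10 x 9^{6} = 5314410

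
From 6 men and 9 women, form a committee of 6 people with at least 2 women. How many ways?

Sum over valid woman counts:
C(9,2)C(6,4) = 540
C(9,3)C(6,3) = 1680
C(9,4)C(6,2) = 1890
C(9,5)C(6,1) = 756
C(9,6)C(6,0) = 84
Total: 540 + 1680 + 1890 + 756 + 84.

Final answer: 4950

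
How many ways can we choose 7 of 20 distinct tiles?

C(20,7) = 20!/(7! x (20-7)!).

Final answer: C(20,7) = 77520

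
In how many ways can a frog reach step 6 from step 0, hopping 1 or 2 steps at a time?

Let f(n) be the number of climbs. Removing the last move (1 or 2 steps) gives f(n) = f(n-1) + f(n-2); base cases f(1)=1, f(2)=2.
Computing successive values: f(1)=1, f(2)=2, f(3)=3, f(4)=5, f(5)=8, f(6)=13.

Final answer: 13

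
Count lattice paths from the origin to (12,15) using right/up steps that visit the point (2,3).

Paths (0,0)->(2,3): C(5,3) = 10.
Paths (2,3)->(12,15): C(22,12) = 646646.
By multiplication principle: 10 x 646646.

Final answer: 6466460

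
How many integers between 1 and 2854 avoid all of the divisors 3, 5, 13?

|div by 3|=951, |div by 5|=570, |div by 13|=219.
|div by 3&5|=190, |div by 3&13|=73, |div by 5&13|=43, |div by all|=14.
By inclusion-exclusion, divisible by at least one: 951+570+219-190-73-43+14 = 1448.
Not divisible by any: 2854 - 1448.

Final answer: 1406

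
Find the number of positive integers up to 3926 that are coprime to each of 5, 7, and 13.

|div by 5|=785, |div by 7|=560, |div by 13|=302.
|div by 5&7|=112, |div by 5&13|=60, |div by 7&13|=43, |div by all|=8.
By inclusion-exclusion, divisible by at least one: 785+560+302-112-60-43+8 = 1440.
Not divisible by any: 3926 - 1440.

Final answer: 2486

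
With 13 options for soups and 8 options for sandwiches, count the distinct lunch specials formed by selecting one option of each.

By the multiplication principle: 13 x 8.

Final answer: 104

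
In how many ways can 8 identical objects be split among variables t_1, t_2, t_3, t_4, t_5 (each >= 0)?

Stars and bars with 8 stars and 4 bars:
C(8+5-1, 5-1) = C(12,4).

Final answer: C(12,4) = 495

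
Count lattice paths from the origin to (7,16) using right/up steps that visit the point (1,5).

Paths (0,0)->(1,5): C(6,5) = 6.
Paths (1,5)->(7,16): C(17,11) = 12376.
By multiplication principle: 6 x 12376.

Final answer: 74256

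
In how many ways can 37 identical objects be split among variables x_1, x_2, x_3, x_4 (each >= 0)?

Stars and bars with 37 stars and 3 bars:
C(37+4-1, 4-1) = C(40,3).

Final answer: C(40,3) = 9880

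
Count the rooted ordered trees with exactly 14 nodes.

This is counted by the nth Catalan number C_n. Here n = 14 - 1 = 13.
C_n = (2n)!/(n!(n+1)!), so C_{13} = 26!/(13! x 14!) = C(26,13)/14 = 10400600/14.

Final answer: C_{13} = 742900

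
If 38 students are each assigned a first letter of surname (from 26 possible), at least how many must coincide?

There are 26 possible values for first letter of surname. With 38 students and 26 categories, by pigeonhole: ceiling(38/26).

Final answer: 2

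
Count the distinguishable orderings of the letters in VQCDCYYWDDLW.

Letters (C:2, D:3, L:1, Q:1, V:1, W:2, Y:2). Total letters: 12.
Permutations = 12!/(3! x 2! x 2! x 2!).

Final answer: 9979200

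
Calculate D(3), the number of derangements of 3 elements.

D(n) = (n-1)(D(n-1) + D(n-2)), D(0)=1, D(1)=0.
Building up: D(2)=1.
D(3) = 2 x (D(2) + D(1)) = 2 x (1 + 0).

Final answer: D(3) = 2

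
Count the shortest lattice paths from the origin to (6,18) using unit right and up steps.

Each path has 6 right steps and 18 up steps in some order (24 steps total).
Choose which 18 of the 24 steps are up: C(24,18).

Final answer: C(24,18) = 134596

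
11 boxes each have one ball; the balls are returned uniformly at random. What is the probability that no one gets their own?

D(n) = (n-1)(D(n-1) + D(n-2)), D(0)=1, D(1)=0.
Building up: D(2)=1, D(3)=2, D(4)=9, D(5)=44, D(6)=265, D(7)=1854, D(8)=14833, D(9)=133496, D(10)=1334961, D(11)=14684570.
Total arrangements: 11! = 39916800.
Probability = D(11)/11! = 1468457/3991680.

Final answer: D(11)/11! = 14684570/39916800 = 0.367879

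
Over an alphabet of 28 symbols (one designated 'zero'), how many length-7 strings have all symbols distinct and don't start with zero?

The leading digit has 27 choices (anything but zero); the next has 27 (anything but the first), then 26, and so on, one fewer each time.
Total: 27 x 27 x 26 x 25 x 24 x 23 x 22.

Final answer: 5754434400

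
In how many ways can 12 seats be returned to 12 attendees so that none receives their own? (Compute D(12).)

Derangements satisfy D(n) = (n-1)(D(n-1) + D(n-2)), starting from D(0)=1, D(1)=0.
D(2) = 1 x (0 + 1) = 1
D(3) = 2 x (1 + 0) = 2
D(4) = 3 x (2 + 1) = 9
D(5) = 4 x (9 + 2) = 44
D(6) = 5 x (44 + 9) = 265
D(7) = 6 x (265 + 44) = 1854
D(8) = 7 x (1854 + 265) = 14833
D(9) = 8 x (14833 + 1854) = 133496
D(10) = 9 x (133496 + 14833) = 1334961
D(11) = 10 x (1334961 + 133496) = 14684570
D(12) = 11 x (D(11) + D(10)) = 11 x (14684570 + 1334961)

Final answer: D(12) = 176214841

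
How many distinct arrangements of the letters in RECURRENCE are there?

Letters (C:2, E:3, N:1, R:3, U:1). Total letters: 10.
Permutations = 10!/(3! x 3! x 2!).

Final answer: 50400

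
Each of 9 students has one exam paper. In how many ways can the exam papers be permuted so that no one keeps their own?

D(n) = (n-1)(D(n-1) + D(n-2)), D(0)=1, D(1)=0.
D(2) = 1 x (0 + 1) = 1
D(3) = 2 x (1 + 0) = 2
D(4) = 3 x (2 + 1) = 9
D(5) = 4 x (9 + 2) = 44
D(6) = 5 x (44 + 9) = 265
D(7) = 6 x (265 + 44) = 1854
D(8) = 7 x (1854 + 265) = 14833
D(9) = 8 x (D(8) + D(7)) = 8 x (14833 + 1854)

Final answer: D(9) = 133496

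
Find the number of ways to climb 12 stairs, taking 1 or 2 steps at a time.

Let f(n) count the ways. The last step is size 1 or 2, so f(n) = f(n-1) + f(n-2) with f(1)=1, f(2)=2.
Computing successive values: f(1)=1, f(2)=2, f(3)=3, f(4)=5, f(5)=8, f(6)=13, f(7)=21, f(8)=34, f(9)=55, f(10)=89, f(11)=144, f(12)=233.

Final answer: 233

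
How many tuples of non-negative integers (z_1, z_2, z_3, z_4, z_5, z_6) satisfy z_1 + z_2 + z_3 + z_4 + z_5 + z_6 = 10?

Stars and bars with 10 stars and 5 bars:
C(10+6-1, 6-1) = C(15,5).

Final answer: C(15,5) = 3003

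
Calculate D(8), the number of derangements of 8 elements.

Derangements satisfy D(n) = (n-1)(D(n-1) + D(n-2)), starting from D(0)=1, D(1)=0.
D(2) = 1 x (0 + 1) = 1
D(3) = 2 x (1 + 0) = 2
D(4) = 3 x (2 + 1) = 9
D(5) = 4 x (9 + 2) = 44
D(6) = 5 x (44 + 9) = 265
D(7) = 6 x (265 + 44) = 1854
D(8) = 7 x (D(7) + D(6)) = 7 x (1854 + 265)

Final answer: D(8) = 14833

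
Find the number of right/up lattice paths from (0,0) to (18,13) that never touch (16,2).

Total paths to (18,13): C(31,13) = 206253075.
Paths through (16,2): C(18,2) x C(13,11) = 11934.
Avoiding (16,2): 206253075 - 11934.

Final answer: 206241141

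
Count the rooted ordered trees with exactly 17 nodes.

This is a standard Catalan-number count: the answer is C_n. Here n = 17 - 1 = 16.
C_n = C(2n,n)/(n+1), so C_{16} = C(32,16)/17 = 601080390/17.

Final answer: C_{16} = 35357670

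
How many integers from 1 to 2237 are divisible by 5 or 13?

Multiples of 5: 447. Multiples of 13: 172. Of both (lcm=65): 34.
By inclusion-exclusion: 447 + 172 - 34.

Final answer: 585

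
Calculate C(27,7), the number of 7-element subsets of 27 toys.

C(27,7) = 27!/(7! x 20!).

Final answer: \binom{27}{7} = 888030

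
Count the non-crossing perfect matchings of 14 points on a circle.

This is a standard Catalan-number count: the answer is C_n. Here n = 14/2 = 7.
C_n = C(2n,n)/(n+1), so C_{7} = C(14,7)/8 = 3432/8.

Final answer: C_{7} = 429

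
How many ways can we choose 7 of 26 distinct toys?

C(26,7) = 26!/(7! x 19!).

Final answer: \binom{26}{7} = 657800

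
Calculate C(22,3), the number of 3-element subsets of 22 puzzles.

C(22,3) = 22!/(3! x (22-3)!).

Final answer: C(22,3) = 1540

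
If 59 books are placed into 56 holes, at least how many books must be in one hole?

By the pigeonhole principle: ceiling(59/56).

Final answer: 2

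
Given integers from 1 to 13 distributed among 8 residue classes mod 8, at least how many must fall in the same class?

By pigeonhole with 13 objects and 8 categories: ceiling(13/8).

Final answer: 2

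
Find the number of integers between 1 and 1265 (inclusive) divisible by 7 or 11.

Multiples of 7: 180. Multiples of 11: 115. Of both (lcm=77): 16.
By inclusion-exclusion: 180 + 115 - 16.

Final answer: 279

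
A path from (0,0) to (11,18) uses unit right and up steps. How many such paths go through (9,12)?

Paths (0,0)->(9,12): C(21,12) = 293930.
Paths (9,12)->(11,18): C(8,6) = 28.
By multiplication principle: 293930 x 28.

Final answer: 8230040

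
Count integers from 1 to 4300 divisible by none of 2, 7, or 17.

|div by 2|=2150, |div by 7|=614, |div by 17|=252.
|div by 2&7|=307, |div by 2&17|=126, |div by 7&17|=36, |div by all|=18.
By inclusion-exclusion, divisible by at least one: 2150+614+252-307-126-36+18 = 2565.
Not divisible by any: 4300 - 2565.

Final answer: 1735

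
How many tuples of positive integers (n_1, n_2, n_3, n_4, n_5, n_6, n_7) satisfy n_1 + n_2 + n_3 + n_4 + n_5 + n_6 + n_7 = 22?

Substitute n'_i = n_i - 1 (so n'_i >= 0). Then sum n'_i = 22 - 7 = 15.
Stars and bars: C(15+7-1, 7-1) = C(21,6).

Final answer: C(21,6) = 54264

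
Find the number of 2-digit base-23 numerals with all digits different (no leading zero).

The leading digit has 22 choices (anything but zero); the next has 22 (anything but the first), then 21, and so on, one fewer each time.
Total: 22 x 22.

Final answer: 484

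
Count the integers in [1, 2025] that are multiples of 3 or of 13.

Multiples of 3: 675. Multiples of 13: 155. Of both (lcm=39): 51.
By inclusion-exclusion: 675 + 155 - 51.

Final answer: 779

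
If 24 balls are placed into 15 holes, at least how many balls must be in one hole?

By the pigeonhole principle: ceiling(24/15).

Final answer: 2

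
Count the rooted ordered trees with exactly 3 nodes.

The structures are counted by the Catalan number C_n. Here n = 3 - 1 = 2.
C_n = C(2n,n)/(n+1), so C_{2} = C(4,2)/3 = 6/3.

Final answer: C_{2} = 2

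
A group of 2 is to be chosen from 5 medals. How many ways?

C(5,2) = 5!/(2! x (5-2)!).

Final answer: C(5,2) = 10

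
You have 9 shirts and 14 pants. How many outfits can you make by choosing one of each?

By the multiplication principle: 9 x 14.

Final answer: 126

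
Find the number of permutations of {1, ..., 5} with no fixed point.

Derangements satisfy D(n) = (n-1)(D(n-1) + D(n-2)), starting from D(0)=1, D(1)=0.
D(2) = 1 x (0 + 1) = 1
D(3) = 2 x (1 + 0) = 2
D(4) = 3 x (2 + 1) = 9
D(5) = 4 x (D(4) + D(3)) = 4 x (9 + 2)

Final answer: D(5) = 44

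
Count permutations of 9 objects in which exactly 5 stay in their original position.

Choose which 5 elements are fixed: C(9,5) = 126.
Derange the remaining 4 using D(j) = (j-1)(D(j-1) + D(j-2)), D(0)=1, D(1)=0: D(2)=1, D(3)=2, D(4)=9.
Total: 126 x 9.

Final answer: C(9,5) D(4) = 1134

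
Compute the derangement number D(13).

Derangements satisfy D(n) = (n-1)(D(n-1) + D(n-2)), starting from D(0)=1, D(1)=0.
D(2) = 1 x (0 + 1) = 1
D(3) = 2 x (1 + 0) = 2
D(4) = 3 x (2 + 1) = 9
D(5) = 4 x (9 + 2) = 44
D(6) = 5 x (44 + 9) = 265
D(7) = 6 x (265 + 44) = 1854
D(8) = 7 x (1854 + 265) = 14833
D(9) = 8 x (14833 + 1854) = 133496
D(10) = 9 x (133496 + 14833) = 1334961
D(11) = 10 x (1334961 + 133496) = 14684570
D(12) = 11 x (14684570 + 1334961) = 176214841
D(13) = 12 x (D(12) + D(11)) = 12 x (176214841 + 14684570)

Final answer: D(13) = 2290792932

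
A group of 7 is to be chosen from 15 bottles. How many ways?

C(15,7) = 15!/(7! x (15-7)!).

Final answer: C(15,7) = 6435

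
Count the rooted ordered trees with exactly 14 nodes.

This is a standard Catalan-number count: the answer is C_n. Here n = 14 - 1 = 13.
C_n = (2n)!/(n!(n+1)!), so C_{13} = 26!/(13! x 14!) = C(26,13)/14 = 10400600/14.

Final answer: C_{13} = 742900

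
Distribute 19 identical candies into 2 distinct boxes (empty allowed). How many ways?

Stars and bars: C(n+k-1, k-1) = C(20,1).

Final answer: C(20,1) = 20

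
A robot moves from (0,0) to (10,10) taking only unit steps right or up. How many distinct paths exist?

Each path has 10 right steps and 10 up steps in some order (20 steps total).
Choose which 10 of the 20 steps are up: C(20,10).

Final answer: C(20,10) = 184756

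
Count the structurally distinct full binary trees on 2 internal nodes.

The structures are counted by the Catalan number C_n. Here n = 2.
C_n = C(2n,n) - C(2n,n+1), so C_{2} = C(4,2) - C(4,3) = 6 - 4.

Final answer: C_{2} = 2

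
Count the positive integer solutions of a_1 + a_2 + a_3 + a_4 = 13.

Substitute a'_i = a_i - 1 (so a'_i >= 0). Then sum a'_i = 13 - 4 = 9.
Stars and bars: C(9+4-1, 4-1) = C(12,3).

Final answer: C(12,3) = 220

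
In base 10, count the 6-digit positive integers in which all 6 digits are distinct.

The leading digit has 9 choices (anything but zero); the next has 9 (anything but the first), then 8, and so on, one fewer each time.
Total: 9 x 9 x 8 x 7 x 6 x 5.

Final answer: 136080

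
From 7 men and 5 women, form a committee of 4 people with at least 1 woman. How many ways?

Sum over valid woman counts:
C(5,1)C(7,3) = 175
C(5,2)C(7,2) = 210
C(5,3)C(7,1) = 70
C(5,4)C(7,0) = 5
Total: 175 + 210 + 70 + 5.

Final answer: 460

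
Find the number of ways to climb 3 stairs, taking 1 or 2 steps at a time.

Let f(n) count the ways. The last step is size 1 or 2, so f(n) = f(n-1) + f(n-2) with f(1)=1, f(2)=2.
Computing successive values: f(1)=1, f(2)=2, f(3)=3.

Final answer: 3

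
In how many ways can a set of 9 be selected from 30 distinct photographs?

C(30,9) = 30!/(9! x 21!).

Final answer: \binom{30}{9} = 14307150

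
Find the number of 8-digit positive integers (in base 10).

These are the integers in [10^7, 10^8), so the count is 10^8 - 10^7 = 9 x 10^7.

Final answer: 90000000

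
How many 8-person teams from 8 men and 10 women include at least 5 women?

Sum over valid woman counts:
C(10,5)C(8,3) = 14112
C(10,6)C(8,2) = 5880
C(10,7)C(8,1) = 960
C(10,8)C(8,0) = 45
Total: 14112 + 5880 + 960 + 45.

Final answer: 20997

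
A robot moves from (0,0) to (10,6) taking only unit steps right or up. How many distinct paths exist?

Each path has 10 right steps and 6 up steps in some order (16 steps total).
Choose which 6 of the 16 steps are up: C(16,6).

Final answer: C(16,6) = 8008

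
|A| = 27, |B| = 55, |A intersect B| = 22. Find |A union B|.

|A union B| = |A| + |B| - |A intersect B| = 27 + 55 - 22.

Final answer: 60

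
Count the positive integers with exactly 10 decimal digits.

These are the integers in [10^9, 10^10), so the count is 10^10 - 10^9 = 9 x 10^9.

Final answer: 9000000000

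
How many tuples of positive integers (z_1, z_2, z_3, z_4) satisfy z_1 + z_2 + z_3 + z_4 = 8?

Substitute z'_i = z_i - 1 (so z'_i >= 0). Then sum z'_i = 8 - 4 = 4.
Stars and bars: C(4+4-1, 4-1) = C(7,3).

Final answer: C(7,3) = 35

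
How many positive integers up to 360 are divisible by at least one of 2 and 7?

Multiples of 2: 180. Multiples of 7: 51. Of both (lcm=14): 25.
By inclusion-exclusion: 180 + 51 - 25.

Final answer: 206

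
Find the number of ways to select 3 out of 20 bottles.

C(20,3) = 20!/(3! x (20-3)!).

Final answer: C(20,3) = 1140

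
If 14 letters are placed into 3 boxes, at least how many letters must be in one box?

By the pigeonhole principle: ceiling(14/3).

Final answer: 5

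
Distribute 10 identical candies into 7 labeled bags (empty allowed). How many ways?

Stars and bars: C(n+k-1, k-1) = C(16,6).

Final answer: C(16,6) = 8008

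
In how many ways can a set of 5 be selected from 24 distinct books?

C(24,5) = 24!/(5! x (24-5)!).

Final answer: C(24,5) = 42504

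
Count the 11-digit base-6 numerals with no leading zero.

These are the integers in [6^10, 6^11), so the count is 6^11 - 6^10 = 5 x 6^10.

Final answer: 302330880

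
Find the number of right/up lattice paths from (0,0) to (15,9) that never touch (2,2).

Total paths to (15,9): C(24,9) = 1307504.
Paths through (2,2): C(4,2) x C(20,7) = 465120.
Avoiding (2,2): 1307504 - 465120.

Final answer: 842384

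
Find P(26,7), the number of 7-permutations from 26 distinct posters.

P(26,7) = 26!/(26-7)! = 26!/19!.

Final answer: P(26,7) = 3315312000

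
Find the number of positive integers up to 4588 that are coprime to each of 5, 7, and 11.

|div by 5|=917, |div by 7|=655, |div by 11|=417.
|div by 5&7|=131, |div by 5&11|=83, |div by 7&11|=59, |div by all|=11.
By inclusion-exclusion, divisible by at least one: 917+655+417-131-83-59+11 = 1727.
Not divisible by any: 4588 - 1727.

Final answer: 2861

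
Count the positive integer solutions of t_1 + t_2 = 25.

Substitute t'_i = t_i - 1 (so t'_i >= 0). Then sum t'_i = 25 - 2 = 23.
Stars and bars: C(23+2-1, 2-1) = C(24,1).

Final answer: C(24,1) = 24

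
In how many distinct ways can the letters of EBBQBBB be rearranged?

Letters (B:5, E:1, Q:1). Total letters: 7.
Permutations = 7!/(5!).

Final answer: 42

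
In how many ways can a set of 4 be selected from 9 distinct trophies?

C(9,4) = 9!/(4! x 5!).

Final answer: \binom{9}{4} = 126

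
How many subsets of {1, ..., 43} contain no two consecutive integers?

Let a(n) count such subsets of {1, ..., n}. Either n is excluded (a(n-1) ways) or n is included, forcing n-1 out (a(n-2) ways), so a(n) = a(n-1) + a(n-2) with a(1)=2, a(2)=3.
Building up term by term: a(1)=2, a(2)=3, a(3)=5, a(4)=8, a(5)=13, a(6)=21, a(7)=34, a(8)=55, a(9)=89, a(10)=144, a(11)=233, a(12)=377, a(13)=610, a(14)=987, a(15)=1597, a(16)=2584, a(17)=4181, a(18)=6765, a(19)=10946, a(20)=17711, a(21)=28657, a(22)=46368, a(23)=75025, a(24)=121393, a(25)=196418, a(26)=317811, a(27)=514229, a(28)=832040, a(29)=1346269, a(30)=2178309, a(31)=3524578, a(32)=5702887, a(33)=9227465, a(34)=14930352, a(35)=24157817, a(36)=39088169, a(37)=63245986, a(38)=102334155, a(39)=165580141, a(40)=267914296, a(41)=433494437, a(42)=701408733, a(43)=1134903170.

Final answer: 1134903170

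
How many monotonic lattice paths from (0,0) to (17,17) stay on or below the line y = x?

Total monotonic paths to (17,17): C(34,17) = 2333606220.
Reflecting each bad path at its first crossing gives a bijection with paths to (16,18): C(34,18) = 2203961430.
Valid Dyck paths: 2333606220 - 2203961430.
(These counts are the Catalan numbers.)

Final answer: C_{17} = 129644790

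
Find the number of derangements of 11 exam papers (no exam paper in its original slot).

D(n) = (n-1)(D(n-1) + D(n-2)), D(0)=1, D(1)=0.
D(2) = 1 x (0 + 1) = 1
D(3) = 2 x (1 + 0) = 2
D(4) = 3 x (2 + 1) = 9
D(5) = 4 x (9 + 2) = 44
D(6) = 5 x (44 + 9) = 265
D(7) = 6 x (265 + 44) = 1854
D(8) = 7 x (1854 + 265) = 14833
D(9) = 8 x (14833 + 1854) = 133496
D(10) = 9 x (133496 + 14833) = 1334961
D(11) = 10 x (D(10) + D(9)) = 10 x (1334961 + 133496)

Final answer: D(11) = 14684570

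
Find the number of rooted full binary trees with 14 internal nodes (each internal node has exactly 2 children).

This is counted by the nth Catalan number C_n. Here n = 14.
C_n = C(2n,n) - C(2n,n+1), so C_{14} = C(28,14) - C(28,15) = 40116600 - 37442160.

Final answer: C_{14} = 2674440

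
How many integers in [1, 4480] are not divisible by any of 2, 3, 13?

|div by 2|=2240, |div by 3|=1493, |div by 13|=344.
|div by 2&3|=746, |div by 2&13|=172, |div by 3&13|=114, |div by all|=57.
By inclusion-exclusion, divisible by at least one: 2240+1493+344-746-172-114+57 = 3102.
Not divisible by any: 4480 - 3102.

Final answer: 1378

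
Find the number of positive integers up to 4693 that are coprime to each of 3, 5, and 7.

|div by 3|=1564, |div by 5|=938, |div by 7|=670.
|div by 3&5|=312, |div by 3&7|=223, |div by 5&7|=134, |div by all|=44.
By inclusion-exclusion, divisible by at least one: 1564+938+670-312-223-134+44 = 2547.
Not divisible by any: 4693 - 2547.

Final answer: 2146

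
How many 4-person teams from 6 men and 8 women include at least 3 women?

Sum over valid woman counts:
C(8,3)C(6,1) = 336
C(8,4)C(6,0) = 70
Total: 336 + 70.

Final answer: 406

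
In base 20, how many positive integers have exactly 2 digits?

Leading digit: 19 options (nonzero). Other 1 digit(s): 20 options each.
Total: 19 x 20^1.

Final answer: 380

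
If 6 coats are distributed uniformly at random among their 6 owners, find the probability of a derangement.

Derangements satisfy D(n) = (n-1)(D(n-1) + D(n-2)), starting from D(0)=1, D(1)=0.
Building up: D(2)=1, D(3)=2, D(4)=9, D(5)=44, D(6)=265.
Total arrangements: 6! = 720.
Probability = D(6)/6! = 53/144.

Final answer: D(6)/6! = 265/720 = 0.368056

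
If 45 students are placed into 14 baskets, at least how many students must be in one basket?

By the pigeonhole principle: ceiling(45/14).

Final answer: 4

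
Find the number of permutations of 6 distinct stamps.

The number of ways to arrange 6 distinct objects is 6!.

Final answer: 6! = 720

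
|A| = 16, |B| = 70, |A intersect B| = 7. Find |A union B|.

|A union B| = |A| + |B| - |A intersect B| = 16 + 70 - 7.

Final answer: 79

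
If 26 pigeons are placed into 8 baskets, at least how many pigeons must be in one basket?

By the pigeonhole principle: ceiling(26/8).

Final answer: 4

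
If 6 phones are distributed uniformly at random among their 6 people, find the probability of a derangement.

Derangements satisfy D(n) = (n-1)(D(n-1) + D(n-2)), starting from D(0)=1, D(1)=0.
Building up: D(2)=1, D(3)=2, D(4)=9, D(5)=44, D(6)=265.
Total arrangements: 6! = 720.
Probability = D(6)/6! = 53/144.

Final answer: D(6)/6! = 265/720 = 0.368056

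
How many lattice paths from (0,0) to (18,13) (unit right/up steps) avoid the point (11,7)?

Total paths to (18,13): C(31,13) = 206253075.
Paths through (11,7): C(18,7) x C(13,6) = 54609984.
Avoiding (11,7): 206253075 - 54609984.

Final answer: 151643091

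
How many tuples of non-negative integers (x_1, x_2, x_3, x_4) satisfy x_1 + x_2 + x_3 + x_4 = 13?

Stars and bars with 13 stars and 3 bars:
C(13+4-1, 4-1) = C(16,3).

Final answer: C(16,3) = 560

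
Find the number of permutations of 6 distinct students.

The number of ways to arrange 6 distinct objects is 6!.

Final answer: 6! = 720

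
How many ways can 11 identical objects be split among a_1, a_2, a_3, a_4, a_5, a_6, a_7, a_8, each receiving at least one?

Substitute a'_i = a_i - 1 (so a'_i >= 0). Then sum a'_i = 11 - 8 = 3.
Stars and bars: C(3+8-1, 8-1) = C(10,7).

Final answer: C(10,7) = 120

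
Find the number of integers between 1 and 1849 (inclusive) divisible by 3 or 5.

Multiples of 3: 616. Multiples of 5: 369. Of both (lcm=15): 123.
By inclusion-exclusion: 616 + 369 - 123.

Final answer: 862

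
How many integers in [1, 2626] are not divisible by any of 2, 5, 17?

|div by 2|=1313, |div by 5|=525, |div by 17|=154.
|div by 2&5|=262, |div by 2&17|=77, |div by 5&17|=30, |div by all|=15.
By inclusion-exclusion, divisible by at least one: 1313+525+154-262-77-30+15 = 1638.
Not divisible by any: 2626 - 1638.

Final answer: 988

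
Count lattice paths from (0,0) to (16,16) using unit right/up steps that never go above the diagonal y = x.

Total monotonic paths to (16,16): C(32,16) = 601080390.
By the reflection principle, paths that go above the diagonal number C(32,17) = 565722720.
Valid Dyck paths: 601080390 - 565722720.
(These counts are the Catalan numbers.)

Final answer: C_{16} = 35357670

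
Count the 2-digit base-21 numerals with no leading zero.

Leading digit: 20 options (nonzero). Other 1 digit(s): 21 options each.
Total: 20 x 21^1.

Final answer: 420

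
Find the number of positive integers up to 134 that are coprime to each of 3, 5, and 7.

|div by 3|=44, |div by 5|=26, |div by 7|=19.
|div by 3&5|=8, |div by 3&7|=6, |div by 5&7|=3, |div by all|=1.
By inclusion-exclusion, divisible by at least one: 44+26+19-8-6-3+1 = 73.
Not divisible by any: 134 - 73.

Final answer: 61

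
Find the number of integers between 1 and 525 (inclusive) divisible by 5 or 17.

Multiples of 5: 105. Multiples of 17: 30. Of both (lcm=85): 6.
By inclusion-exclusion: 105 + 30 - 6.

Final answer: 129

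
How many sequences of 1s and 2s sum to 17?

Let f(n) count the ways. The last step is size 1 or 2, so f(n) = f(n-1) + f(n-2) with f(1)=1, f(2)=2.
Iterating the recurrence: f(1)=1, f(2)=2, f(3)=3, f(4)=5, f(5)=8, f(6)=13, f(7)=21, f(8)=34, f(9)=55, f(10)=89, f(11)=144, f(12)=233, f(13)=377, f(14)=610, f(15)=987, f(16)=1597, f(17)=2584.

Final answer: 2584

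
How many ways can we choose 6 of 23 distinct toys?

C(23,6) = 23!/(6! x 17!).

Final answer: \binom{23}{6} = 100947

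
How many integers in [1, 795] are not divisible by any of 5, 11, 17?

|div by 5|=159, |div by 11|=72, |div by 17|=46.
|div by 5&11|=14, |div by 5&17|=9, |div by 11&17|=4, |div by all|=0.
By inclusion-exclusion, divisible by at least one: 159+72+46-14-9-4+0 = 250.
Not divisible by any: 795 - 250.

Final answer: 545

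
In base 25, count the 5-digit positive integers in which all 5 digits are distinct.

The leading digit has 24 choices (anything but zero); the next has 24 (anything but the first), then 23, and so on, one fewer each time.
Total: 24 x 24 x 23 x 22 x 21.

Final answer: 6120576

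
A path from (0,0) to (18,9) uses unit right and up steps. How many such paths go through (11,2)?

Paths (0,0)->(11,2): C(13,2) = 78.
Paths (11,2)->(18,9): C(14,7) = 3432.
By multiplication principle: 78 x 3432.

Final answer: 267696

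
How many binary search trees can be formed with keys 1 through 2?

The structures are counted by the Catalan number C_n. Here n = 2.
C_n = C(2n,n)/(n+1), so C_{2} = C(4,2)/3 = 6/3.

Final answer: C_{2} = 2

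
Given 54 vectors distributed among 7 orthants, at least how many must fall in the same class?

By pigeonhole with 54 objects and 7 categories: ceiling(54/7).

Final answer: 8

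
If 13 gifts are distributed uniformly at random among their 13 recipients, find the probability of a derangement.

Use the recurrence D(n) = (n-1)(D(n-1) + D(n-2)) with D(0)=1, D(1)=0.
Building up: D(2)=1, D(3)=2, D(4)=9, D(5)=44, D(6)=265, D(7)=1854, D(8)=14833, D(9)=133496, D(10)=1334961, D(11)=14684570, D(12)=176214841, D(13)=2290792932.
Total arrangements: 13! = 6227020800.
Probability = D(13)/13! = 63633137/172972800.

Final answer: D(13)/13! = 2290792932/6227020800 = 0.367879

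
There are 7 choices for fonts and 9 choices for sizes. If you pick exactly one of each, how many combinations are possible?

By the multiplication principle: 7 x 9.

Final answer: 63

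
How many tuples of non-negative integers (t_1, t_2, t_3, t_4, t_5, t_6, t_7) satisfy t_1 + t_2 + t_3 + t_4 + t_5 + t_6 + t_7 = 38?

Stars and bars with 38 stars and 6 bars:
C(38+7-1, 7-1) = C(44,6).

Final answer: C(44,6) = 7059052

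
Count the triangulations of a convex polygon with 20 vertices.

The structures are counted by the Catalan number C_n. Here n = 20 - 2 = 18.
C_n = C(2n,n)/(n+1), so C_{18} = C(36,18)/19 = 9075135300/19.

Final answer: C_{18} = 477638700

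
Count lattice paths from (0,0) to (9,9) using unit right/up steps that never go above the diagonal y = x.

Total monotonic paths to (9,9): C(18,9) = 48620.
Paths that cross above y=x (reflection bijection): C(18,10) = 43758.
Valid Dyck paths: 48620 - 43758.
(These counts are the Catalan numbers.)

Final answer: C_{9} = 4862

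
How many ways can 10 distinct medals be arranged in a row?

The number of ways to arrange 10 distinct objects is 10!.

Final answer: 10! = 3628800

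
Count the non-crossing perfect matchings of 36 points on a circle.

The structures are counted by the Catalan number C_n. Here n = 36/2 = 18.
Using C_0 = 1 and C_(k+1) = C_k x 2(2k+1)/(k+2), build up term by term: C_1=1, C_2=2, C_3=5, C_4=14, C_5=42, C_6=132, C_7=429, C_8=1430, C_9=4862, C_10=16796, C_11=58786, C_12=208012, C_13=742900, C_14=2674440, C_15=9694845, C_16=35357670, C_17=129644790, C_18=477638700.

Final answer: C_{18} = 477638700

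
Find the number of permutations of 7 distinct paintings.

The number of ways to arrange 7 distinct objects is 7!.

Final answer: 7! = 5040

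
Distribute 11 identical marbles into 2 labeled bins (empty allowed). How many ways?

Stars and bars: C(n+k-1, k-1) = C(12,1).

Final answer: C(12,1) = 12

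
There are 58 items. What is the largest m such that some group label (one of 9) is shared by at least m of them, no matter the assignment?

There are 9 possible values for group label (one of 9). With 58 items and 9 categories, by pigeonhole: ceiling(58/9).

Final answer: 7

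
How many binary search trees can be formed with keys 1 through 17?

This is counted by the nth Catalan number C_n. Here n = 17.
C_n = C(2n,n) - C(2n,n+1), so C_{17} = C(34,17) - C(34,18) = 2333606220 - 2203961430.

Final answer: C_{17} = 129644790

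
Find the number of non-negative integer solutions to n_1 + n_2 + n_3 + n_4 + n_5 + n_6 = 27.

Stars and bars with 27 stars and 5 bars:
C(27+6-1, 6-1) = C(32,5).

Final answer: C(32,5) = 201376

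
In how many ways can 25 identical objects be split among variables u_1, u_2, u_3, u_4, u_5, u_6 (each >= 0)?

Stars and bars with 25 stars and 5 bars:
C(25+6-1, 6-1) = C(30,5).

Final answer: C(30,5) = 142506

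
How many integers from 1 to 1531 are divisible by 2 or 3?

Multiples of 2: 765. Multiples of 3: 510. Of both (lcm=6): 255.
By inclusion-exclusion: 765 + 510 - 255.

Final answer: 1020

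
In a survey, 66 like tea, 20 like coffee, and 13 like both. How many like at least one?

|A union B| = |A| + |B| - |A intersect B| = 66 + 20 - 13.

Final answer: 73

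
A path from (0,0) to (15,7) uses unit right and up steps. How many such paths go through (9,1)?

Paths (0,0)->(9,1): C(10,1) = 10.
Paths (9,1)->(15,7): C(12,6) = 924.
By multiplication principle: 10 x 924.

Final answer: 9240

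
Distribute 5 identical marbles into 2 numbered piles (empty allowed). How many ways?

Stars and bars: C(n+k-1, k-1) = C(6,1).

Final answer: C(6,1) = 6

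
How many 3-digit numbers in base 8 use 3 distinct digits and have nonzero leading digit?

The leading digit has 7 choices (anything but zero); the next has 7 (anything but the first), then 6, and so on, one fewer each time.
Total: 7 x 7 x 6.

Final answer: 294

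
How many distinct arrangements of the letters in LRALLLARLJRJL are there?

Letters (A:2, J:2, L:6, R:3). Total letters: 13.
Permutations = 13!/(6! x 3! x 2! x 2!).

Final answer: 360360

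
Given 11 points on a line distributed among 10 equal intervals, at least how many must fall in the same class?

By pigeonhole with 11 objects and 10 categories: ceiling(11/10).

Final answer: 2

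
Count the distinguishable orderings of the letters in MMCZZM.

Letters (C:1, M:3, Z:2). Total letters: 6.
Permutations = 6!/(3! x 2!).

Final answer: 60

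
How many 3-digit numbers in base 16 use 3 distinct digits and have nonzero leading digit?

The leading digit has 15 choices (anything but zero); the next has 15 (anything but the first), then 14, and so on, one fewer each time.
Total: 15 x 15 x 14.

Final answer: 3150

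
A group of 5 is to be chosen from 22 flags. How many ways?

C(22,5) = 22!/(5! x (22-5)!).

Final answer: C(22,5) = 26334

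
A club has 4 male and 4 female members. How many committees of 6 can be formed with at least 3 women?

Sum over valid woman counts:
C(4,3)C(4,3) = 16
C(4,4)C(4,2) = 6
Total: 16 + 6.

Final answer: 22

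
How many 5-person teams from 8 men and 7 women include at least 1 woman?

Sum over valid woman counts:
C(7,1)C(8,4) = 490
C(7,2)C(8,3) = 1176
C(7,3)C(8,2) = 980
C(7,4)C(8,1) = 280
C(7,5)C(8,0) = 21
Total: 490 + 1176 + 980 + 280 + 21.

Final answer: 2947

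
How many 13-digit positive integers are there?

These are the integers in [10^12, 10^13), so the count is 10^13 - 10^12 = 9 x 10^12.

Final answer: 9000000000000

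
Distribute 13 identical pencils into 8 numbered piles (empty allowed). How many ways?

Stars and bars: C(n+k-1, k-1) = C(20,7).

Final answer: C(20,7) = 77520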